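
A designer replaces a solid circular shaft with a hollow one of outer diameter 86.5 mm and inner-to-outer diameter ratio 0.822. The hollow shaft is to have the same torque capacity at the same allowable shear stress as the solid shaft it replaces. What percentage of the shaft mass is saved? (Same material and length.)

Equal τ_max and T ⇒ the solid shaft needs d_s³ = d_o³(1−k⁴), so d_s = 86.5·(1−0.822⁴)^(1/3) = 70.59 mm.
Area ratio A_h/A_s = d_o²(1−k²)/d_s² = (1−k²)/(1−k⁴)^(2/3) = 0.4870.
Mass saving = 1 − 0.4870 = 51.3 %.

51.3 %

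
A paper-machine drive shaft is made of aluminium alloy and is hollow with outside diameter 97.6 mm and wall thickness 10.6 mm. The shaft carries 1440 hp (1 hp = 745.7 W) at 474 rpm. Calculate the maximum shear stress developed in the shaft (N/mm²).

ω = 2π·474/60 = 49.64 rad/s, so T = P/ω = 1440×745.7 / 49.64 = 21630 N·m.
J = π(d_o⁴ − d_i⁴)/32 = π(0.0976⁴ − 0.0764⁴)/32 = 5.564×10^-6 m⁴.
τ_max = T·r/J = 21630 × 0.0488 / 5.564×10^-6 = 1.898×10^8 Pa.

190 N/mm²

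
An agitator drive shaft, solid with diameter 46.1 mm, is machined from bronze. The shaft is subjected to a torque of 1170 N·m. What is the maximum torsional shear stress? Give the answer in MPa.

60.8 MPa

J = πd⁴/32 = π(0.0461)⁴/32 = 4.434×10^-7 m⁴.
τ_max = T·r/J = 1170 × 0.0231 / 4.434×10^-7 = 6.082×10^7 Pa.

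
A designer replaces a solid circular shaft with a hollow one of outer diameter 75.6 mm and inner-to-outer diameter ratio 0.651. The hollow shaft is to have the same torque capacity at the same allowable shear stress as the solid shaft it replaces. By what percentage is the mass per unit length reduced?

34.3 %

Equal τ_max and T ⇒ the solid shaft needs d_s³ = d_o³(1−k⁴), so d_s = 75.6·(1−0.651⁴)^(1/3) = 70.77 mm.
Area ratio A_h/A_s = d_o²(1−k²)/d_s² = (1−k²)/(1−k⁴)^(2/3) = 0.6575.
Mass saving = 1 − 0.6575 = 34.3 %.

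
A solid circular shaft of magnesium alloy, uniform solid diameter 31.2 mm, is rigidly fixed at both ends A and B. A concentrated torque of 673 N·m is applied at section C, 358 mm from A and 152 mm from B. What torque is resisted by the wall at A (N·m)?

With uniform GJ and both ends fixed, compatibility θ_AC = θ_CB gives T_A·a = T_B·b, together with T_A + T_B = T₀.
T_A = T₀·b/(a+b) = 673.0·152/510.0 = 200.6 N·m; T_B = 472.4 N·m.

201 N·m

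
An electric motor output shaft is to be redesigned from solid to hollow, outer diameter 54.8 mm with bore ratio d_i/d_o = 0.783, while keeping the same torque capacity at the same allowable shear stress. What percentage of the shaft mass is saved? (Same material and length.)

Equal τ_max and T ⇒ the solid shaft needs d_s³ = d_o³(1−k⁴), so d_s = 54.8·(1−0.783⁴)^(1/3) = 46.83 mm.
Area ratio A_h/A_s = d_o²(1−k²)/d_s² = (1−k²)/(1−k⁴)^(2/3) = 0.5298.
Mass saving = 1 − 0.5298 = 47.0 %.

47.0 %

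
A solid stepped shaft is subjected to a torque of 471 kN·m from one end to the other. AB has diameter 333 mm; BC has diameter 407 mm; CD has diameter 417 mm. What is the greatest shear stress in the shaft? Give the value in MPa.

Under the same torque, τ_max = 16T/(πd³) is largest where d is smallest — segment AB (d = 333 mm).
τ_max = 16·471000/(π·(0.333)³) = 6.496×10^7 Pa.

65.0 MPa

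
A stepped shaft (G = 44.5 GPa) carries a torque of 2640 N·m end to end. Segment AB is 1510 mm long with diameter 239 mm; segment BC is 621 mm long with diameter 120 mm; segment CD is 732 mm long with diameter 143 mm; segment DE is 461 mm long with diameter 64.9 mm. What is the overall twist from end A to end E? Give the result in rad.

J_AB = π(0.239)⁴/32 = 3.20×10^-4 m⁴; J_BC = π(0.120)⁴/32 = 2.04×10^-5 m⁴; J_CD = π(0.143)⁴/32 = 4.11×10^-5 m⁴; J_DE = π(0.0649)⁴/32 = 1.74×10^-6 m⁴.
θ = (T/G)·Σ L_i/J_i = (2640/44.5×10⁹)·(1.51/3.20×10^-4 + 0.621/2.04×10^-5 + 0.732/4.11×10^-5 + 0.461/1.74×10^-6) = 0.01885 rad.

0.0188 rad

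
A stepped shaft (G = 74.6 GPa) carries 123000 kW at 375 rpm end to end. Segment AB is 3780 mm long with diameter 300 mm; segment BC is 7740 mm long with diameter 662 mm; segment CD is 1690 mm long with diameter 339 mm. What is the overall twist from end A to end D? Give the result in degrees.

ω = 2π·375/60 = 39.27 rad/s, so T = P/ω = 123000×10³ / 39.27 = 3.132e6 N·m.
J_AB = π(0.300)⁴/32 = 7.95×10^-4 m⁴; J_BC = π(0.662)⁴/32 = 0.0189 m⁴; J_CD = π(0.339)⁴/32 = 1.30×10^-3 m⁴.
θ = (T/G)·Σ L_i/J_i = (3.132e6/74.6×10⁹)·(3.78/7.95×10^-4 + 7.74/0.0189 + 1.69/1.30×10^-3) = 0.2715 rad.

15.6°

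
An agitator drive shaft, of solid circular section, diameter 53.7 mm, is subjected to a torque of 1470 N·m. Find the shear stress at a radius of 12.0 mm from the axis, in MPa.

J = πd⁴/32 = π(0.0537)⁴/32 = 8.164×10^-7 m⁴.
Shear stress varies linearly with radius: τ = T·r/J = 1470 × 0.0120 / 8.164×10^-7 = 2.161×10^7 Pa.

21.6 MPa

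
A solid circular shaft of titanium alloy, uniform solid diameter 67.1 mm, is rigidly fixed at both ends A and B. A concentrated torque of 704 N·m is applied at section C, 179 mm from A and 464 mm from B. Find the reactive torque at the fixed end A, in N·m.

With uniform GJ and both ends fixed, compatibility θ_AC = θ_CB gives T_A·a = T_B·b, together with T_A + T_B = T₀.
T_A = T₀·b/(a+b) = 704.0·464/643.0 = 508.0 N·m; T_B = 196.0 N·m.

508 N·m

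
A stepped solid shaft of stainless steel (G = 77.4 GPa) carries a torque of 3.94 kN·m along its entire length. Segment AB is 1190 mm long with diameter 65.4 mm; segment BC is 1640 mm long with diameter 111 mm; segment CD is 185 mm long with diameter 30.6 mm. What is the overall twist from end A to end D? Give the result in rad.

J_AB = π(0.0654)⁴/32 = 1.80×10^-6 m⁴; J_BC = π(0.111)⁴/32 = 1.49×10^-5 m⁴; J_CD = π(0.0306)⁴/32 = 8.61×10^-8 m⁴.
θ = (T/G)·Σ L_i/J_i = (3940/77.4×10⁹)·(1.19/1.80×10^-6 + 1.64/1.49×10^-5 + 0.185/8.61×10^-8) = 0.1487 rad.

0.149 rad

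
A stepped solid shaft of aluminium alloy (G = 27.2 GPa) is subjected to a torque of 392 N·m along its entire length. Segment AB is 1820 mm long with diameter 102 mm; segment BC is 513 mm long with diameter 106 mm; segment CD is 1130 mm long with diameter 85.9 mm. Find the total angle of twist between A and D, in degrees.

J_AB = π(0.102)⁴/32 = 1.06×10^-5 m⁴; J_BC = π(0.106)⁴/32 = 1.24×10^-5 m⁴; J_CD = π(0.0859)⁴/32 = 5.35×10^-6 m⁴.
θ = (T/G)·Σ L_i/J_i = (392.0/27.2×10⁹)·(1.82/1.06×10^-5 + 0.513/1.24×10^-5 + 1.13/5.35×10^-6) = 6.111×10^-3 rad.

0.350°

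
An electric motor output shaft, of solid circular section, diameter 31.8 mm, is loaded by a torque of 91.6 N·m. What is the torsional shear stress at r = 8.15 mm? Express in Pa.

7.44e6 Pa

J = πd⁴/32 = π(0.0318)⁴/32 = 1.004×10^-7 m⁴.
Shear stress varies linearly with radius: τ = T·r/J = 91.60 × 0.00815 / 1.004×10^-7 = 7.436×10^6 Pa.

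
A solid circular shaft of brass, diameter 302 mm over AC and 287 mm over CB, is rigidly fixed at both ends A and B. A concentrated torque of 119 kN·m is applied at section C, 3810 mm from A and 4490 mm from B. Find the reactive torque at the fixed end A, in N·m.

Compatibility: T_A·a/J_AC = T_B·b/J_CB with T_A + T_B = T₀.
J_AC = 8.17×10^-4 m⁴, J_CB = 6.66×10^-4 m⁴, so T_A = T₀·(J_AC/a)/((J_AC/a)+(J_CB/b)) = 70330 N·m, T_B = 48670 N·m.

70300 N·m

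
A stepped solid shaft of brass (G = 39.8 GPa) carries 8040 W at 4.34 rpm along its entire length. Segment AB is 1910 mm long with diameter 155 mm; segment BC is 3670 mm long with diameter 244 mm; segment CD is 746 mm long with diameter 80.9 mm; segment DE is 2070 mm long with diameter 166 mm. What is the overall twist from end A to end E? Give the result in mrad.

ω = 2π·4.34/60 = 0.4545 rad/s, so T = P/ω = 8040 / 0.4545 = 17690 N·m.
J_AB = π(0.155)⁴/32 = 5.67×10^-5 m⁴; J_BC = π(0.244)⁴/32 = 3.48×10^-4 m⁴; J_CD = π(0.0809)⁴/32 = 4.21×10^-6 m⁴; J_DE = π(0.166)⁴/32 = 7.45×10^-5 m⁴.
θ = (T/G)·Σ L_i/J_i = (17690/39.8×10⁹)·(1.91/5.67×10^-5 + 3.67/3.48×10^-4 + 0.746/4.21×10^-6 + 2.07/7.45×10^-5) = 0.1109 rad.

111 mrad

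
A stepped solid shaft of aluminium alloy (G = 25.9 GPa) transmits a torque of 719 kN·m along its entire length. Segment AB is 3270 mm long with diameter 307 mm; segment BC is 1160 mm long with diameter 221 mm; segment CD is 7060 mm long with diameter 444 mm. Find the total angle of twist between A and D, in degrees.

16.8°

J_AB = π(0.307)⁴/32 = 8.72×10^-4 m⁴; J_BC = π(0.221)⁴/32 = 2.34×10^-4 m⁴; J_CD = π(0.444)⁴/32 = 3.82×10^-3 m⁴.
θ = (T/G)·Σ L_i/J_i = (719000/25.9×10⁹)·(3.27/8.72×10^-4 + 1.16/2.34×10^-4 + 7.06/3.82×10^-3) = 0.2930 rad.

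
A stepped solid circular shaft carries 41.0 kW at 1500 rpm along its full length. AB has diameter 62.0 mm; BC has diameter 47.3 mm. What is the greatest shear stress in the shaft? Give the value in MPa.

12.6 MPa

ω = 2π·1500/60 = 157.1 rad/s, so T = P/ω = 41.0×10³ / 157.1 = 261.0 N·m.
Under the same torque, τ_max = 16T/(πd³) is largest where d is smallest — segment BC (d = 47.3 mm).
τ_max = 16·261.0/(π·(0.0473)³) = 1.256×10^7 Pa.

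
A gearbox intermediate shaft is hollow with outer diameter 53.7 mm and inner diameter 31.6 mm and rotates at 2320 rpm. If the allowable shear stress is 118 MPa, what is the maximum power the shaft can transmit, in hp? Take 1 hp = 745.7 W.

1030 hp

J = π(d_o⁴ − d_i⁴)/32 = π(0.0537⁴ − 0.0316⁴)/32 = 7.185×10^-7 m⁴.
T_max = τ_allow·J/r = 1.18×10^8 × 7.185×10^-7 / 0.0269 = 3158 N·m.
ω = 2π·2320/60 = 242.9 rad/s, so P_max = T_max·ω = 7.671×10^5 W.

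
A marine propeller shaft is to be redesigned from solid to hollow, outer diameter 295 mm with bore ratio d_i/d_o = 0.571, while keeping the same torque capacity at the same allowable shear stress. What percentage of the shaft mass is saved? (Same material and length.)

Equal τ_max and T ⇒ the solid shaft needs d_s³ = d_o³(1−k⁴), so d_s = 295·(1−0.571⁴)^(1/3) = 284.2 mm.
Area ratio A_h/A_s = d_o²(1−k²)/d_s² = (1−k²)/(1−k⁴)^(2/3) = 0.7264.
Mass saving = 1 − 0.7264 = 27.4 %.

27.4 %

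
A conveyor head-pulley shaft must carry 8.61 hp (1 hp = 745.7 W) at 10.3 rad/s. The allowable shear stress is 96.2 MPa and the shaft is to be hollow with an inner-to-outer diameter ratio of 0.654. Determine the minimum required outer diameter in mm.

ω = 10.3 rad/s, so T = P/ω = 8.61×745.7 / 10.30 = 623.3 N·m.
For a hollow shaft with d_i/d_o = 0.654: τ_max = 16T/(π d_o³ (1−k⁴)), so d_o = [16T/(π τ_allow (1−k⁴))]^(1/3) = [16·623.3/(π·9.62×10^7·0.8171)]^(1/3) = 0.03431 m.

34.3 mm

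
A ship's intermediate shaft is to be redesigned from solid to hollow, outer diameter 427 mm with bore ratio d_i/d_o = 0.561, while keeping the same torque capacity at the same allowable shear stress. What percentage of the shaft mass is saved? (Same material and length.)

26.5 %

Equal τ_max and T ⇒ the solid shaft needs d_s³ = d_o³(1−k⁴), so d_s = 427·(1−0.561⁴)^(1/3) = 412.4 mm.
Area ratio A_h/A_s = d_o²(1−k²)/d_s² = (1−k²)/(1−k⁴)^(2/3) = 0.7346.
Mass saving = 1 − 0.7346 = 26.5 %.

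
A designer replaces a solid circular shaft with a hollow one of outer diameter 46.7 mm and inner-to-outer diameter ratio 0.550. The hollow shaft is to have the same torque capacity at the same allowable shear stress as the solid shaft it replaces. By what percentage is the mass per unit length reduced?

Equal τ_max and T ⇒ the solid shaft needs d_s³ = d_o³(1−k⁴), so d_s = 46.7·(1−0.550⁴)^(1/3) = 45.23 mm.
Area ratio A_h/A_s = d_o²(1−k²)/d_s² = (1−k²)/(1−k⁴)^(2/3) = 0.7436.
Mass saving = 1 − 0.7436 = 25.6 %.

25.6 %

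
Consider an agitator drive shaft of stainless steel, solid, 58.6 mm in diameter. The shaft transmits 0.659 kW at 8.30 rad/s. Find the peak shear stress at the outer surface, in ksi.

ω = 8.30 rad/s, so T = P/ω = 0.659×10³ / 8.300 = 79.40 N·m.
J = πd⁴/32 = π(0.0586)⁴/32 = 1.158×10^-6 m⁴.
τ_max = T·r/J = 79.40 × 0.0293 / 1.158×10^-6 = 2.009×10^6 Pa.

0.291 ksi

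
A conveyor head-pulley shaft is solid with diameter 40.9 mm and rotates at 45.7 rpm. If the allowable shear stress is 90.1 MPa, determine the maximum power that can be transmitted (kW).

J = πd⁴/32 = π(0.0409)⁴/32 = 2.747×10^-7 m⁴.
T_max = τ_allow·J/r = 9.01×10^7 × 2.747×10^-7 / 0.0204 = 1210 N·m.
ω = 2π·45.7/60 = 4.786 rad/s, so P_max = T_max·ω = 5793 W.

5.79 kW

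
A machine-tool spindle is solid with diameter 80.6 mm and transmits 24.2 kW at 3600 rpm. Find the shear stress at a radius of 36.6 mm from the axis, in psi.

ω = 2π·3600/60 = 377.0 rad/s, so T = P/ω = 24.2×10³ / 377.0 = 64.19 N·m.
J = πd⁴/32 = π(0.0806)⁴/32 = 4.143×10^-6 m⁴.
Shear stress varies linearly with radius: τ = T·r/J = 64.19 × 0.0366 / 4.143×10^-6 = 5.671×10^5 Pa.

82.2 psi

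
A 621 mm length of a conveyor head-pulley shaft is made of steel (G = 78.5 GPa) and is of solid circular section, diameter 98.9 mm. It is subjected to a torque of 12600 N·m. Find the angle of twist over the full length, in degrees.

0.608°

J = πd⁴/32 = π(0.0989)⁴/32 = 9.393×10^-6 m⁴.
θ = T·L/(G·J) = 12600 × 0.621 / (78.5×10⁹ × 9.393×10^-6) = 0.01061 rad.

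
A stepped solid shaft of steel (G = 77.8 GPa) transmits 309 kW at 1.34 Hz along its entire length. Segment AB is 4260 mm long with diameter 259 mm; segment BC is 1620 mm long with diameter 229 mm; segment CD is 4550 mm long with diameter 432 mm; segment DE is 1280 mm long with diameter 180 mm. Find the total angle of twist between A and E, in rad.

0.0139 rad

ω = 2π·1.34 = 8.419 rad/s, so T = P/ω = 309×10³ / 8.419 = 36700 N·m.
J_AB = π(0.259)⁴/32 = 4.42×10^-4 m⁴; J_BC = π(0.229)⁴/32 = 2.70×10^-4 m⁴; J_CD = π(0.432)⁴/32 = 3.42×10^-3 m⁴; J_DE = π(0.180)⁴/32 = 1.03×10^-4 m⁴.
θ = (T/G)·Σ L_i/J_i = (36700/77.8×10⁹)·(4.26/4.42×10^-4 + 1.62/2.70×10^-4 + 4.55/3.42×10^-3 + 1.28/1.03×10^-4) = 0.01387 rad.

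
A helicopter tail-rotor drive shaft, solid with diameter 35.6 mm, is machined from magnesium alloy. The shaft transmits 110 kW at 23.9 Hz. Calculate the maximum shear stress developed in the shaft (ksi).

12.0 ksi

ω = 2π·23.9 = 150.2 rad/s, so T = P/ω = 110×10³ / 150.2 = 732.5 N·m.
J = πd⁴/32 = π(0.0356)⁴/32 = 1.577×10^-7 m⁴.
τ_max = T·r/J = 732.5 × 0.0178 / 1.577×10^-7 = 8.269×10^7 Pa.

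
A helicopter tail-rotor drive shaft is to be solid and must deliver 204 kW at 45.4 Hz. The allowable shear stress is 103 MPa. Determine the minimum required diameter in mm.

ω = 2π·45.4 = 285.3 rad/s, so T = P/ω = 204×10³ / 285.3 = 715.1 N·m.
For a solid shaft τ_max = 16T/(πd³), so d = (16T/(π τ_allow))^(1/3) = (16·715.1/(π·1.03×10^8))^(1/3) = 0.03282 m.

32.8 mm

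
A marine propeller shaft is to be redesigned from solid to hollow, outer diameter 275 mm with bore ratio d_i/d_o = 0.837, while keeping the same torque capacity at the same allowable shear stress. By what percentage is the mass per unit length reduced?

Equal τ_max and T ⇒ the solid shaft needs d_s³ = d_o³(1−k⁴), so d_s = 275·(1−0.837⁴)^(1/3) = 219.6 mm.
Area ratio A_h/A_s = d_o²(1−k²)/d_s² = (1−k²)/(1−k⁴)^(2/3) = 0.4696.
Mass saving = 1 − 0.4696 = 53.0 %.

53.0 %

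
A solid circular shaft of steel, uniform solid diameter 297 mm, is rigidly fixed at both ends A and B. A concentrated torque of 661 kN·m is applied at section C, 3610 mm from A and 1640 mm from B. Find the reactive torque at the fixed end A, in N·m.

With uniform GJ and both ends fixed, compatibility θ_AC = θ_CB gives T_A·a = T_B·b, together with T_A + T_B = T₀.
T_A = T₀·b/(a+b) = 661000·1640/5250 = 206500 N·m; T_B = 454500 N·m.

206000 N·m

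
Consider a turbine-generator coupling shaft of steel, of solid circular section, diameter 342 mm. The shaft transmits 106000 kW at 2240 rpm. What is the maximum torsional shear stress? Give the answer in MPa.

ω = 2π·2240/60 = 234.6 rad/s, so T = P/ω = 106000×10³ / 234.6 = 451900 N·m.
J = πd⁴/32 = π(0.342)⁴/32 = 1.343×10^-3 m⁴.
τ_max = T·r/J = 451900 × 0.171 / 1.343×10^-3 = 5.753×10^7 Pa.

57.5 MPa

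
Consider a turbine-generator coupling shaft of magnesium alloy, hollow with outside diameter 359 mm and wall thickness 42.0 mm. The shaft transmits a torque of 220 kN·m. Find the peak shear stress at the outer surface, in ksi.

5.36 ksi

J = π(d_o⁴ − d_i⁴)/32 = π(0.359⁴ − 0.275⁴)/32 = 1.069×10^-3 m⁴.
τ_max = T·r/J = 220000 × 0.179 / 1.069×10^-3 = 3.693×10^7 Pa.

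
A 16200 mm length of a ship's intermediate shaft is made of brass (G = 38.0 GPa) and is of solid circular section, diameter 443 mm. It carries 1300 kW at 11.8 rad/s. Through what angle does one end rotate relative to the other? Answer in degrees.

ω = 11.8 rad/s, so T = P/ω = 1300×10³ / 11.80 = 110200 N·m.
J = πd⁴/32 = π(0.443)⁴/32 = 3.781×10^-3 m⁴.
θ = T·L/(G·J) = 110200 × 16.2 / (38.0×10⁹ × 3.781×10^-3) = 0.01242 rad.

0.712°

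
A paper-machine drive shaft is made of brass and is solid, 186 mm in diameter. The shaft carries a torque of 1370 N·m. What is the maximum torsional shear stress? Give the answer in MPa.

1.08 MPa

J = πd⁴/32 = π(0.186)⁴/32 = 1.175×10^-4 m⁴.
τ_max = T·r/J = 1370 × 0.0930 / 1.175×10^-4 = 1.084×10^6 Pa.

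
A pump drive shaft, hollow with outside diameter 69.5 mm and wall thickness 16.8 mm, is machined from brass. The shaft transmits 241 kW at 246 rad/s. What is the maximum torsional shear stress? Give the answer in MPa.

16.0 MPa

ω = 246 rad/s, so T = P/ω = 241×10³ / 246.0 = 979.7 N·m.
J = π(d_o⁴ − d_i⁴)/32 = π(0.0695⁴ − 0.0359⁴)/32 = 2.127×10^-6 m⁴.
τ_max = T·r/J = 979.7 × 0.0348 / 2.127×10^-6 = 1.600×10^7 Pa.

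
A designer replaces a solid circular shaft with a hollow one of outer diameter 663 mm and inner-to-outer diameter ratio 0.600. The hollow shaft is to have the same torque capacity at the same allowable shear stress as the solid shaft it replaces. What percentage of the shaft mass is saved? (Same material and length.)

Equal τ_max and T ⇒ the solid shaft needs d_s³ = d_o³(1−k⁴), so d_s = 663·(1−0.600⁴)^(1/3) = 633.0 mm.
Area ratio A_h/A_s = d_o²(1−k²)/d_s² = (1−k²)/(1−k⁴)^(2/3) = 0.7020.
Mass saving = 1 − 0.7020 = 29.8 %.

29.8 %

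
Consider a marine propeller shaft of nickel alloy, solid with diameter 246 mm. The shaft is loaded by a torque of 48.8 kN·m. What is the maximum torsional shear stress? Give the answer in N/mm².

16.7 N/mm²

J = πd⁴/32 = π(0.246)⁴/32 = 3.595×10^-4 m⁴.
τ_max = T·r/J = 48800 × 0.123 / 3.595×10^-4 = 1.669×10^7 Pa.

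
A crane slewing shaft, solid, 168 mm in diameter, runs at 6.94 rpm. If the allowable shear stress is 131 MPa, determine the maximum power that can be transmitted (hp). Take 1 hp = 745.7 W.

119 hp

J = πd⁴/32 = π(0.168)⁴/32 = 7.821×10^-5 m⁴.
T_max = τ_allow·J/r = 1.31×10^8 × 7.821×10^-5 / 0.0840 = 122000 N·m.
ω = 2π·6.94/60 = 0.7268 rad/s, so P_max = T_max·ω = 8.864×10^4 W.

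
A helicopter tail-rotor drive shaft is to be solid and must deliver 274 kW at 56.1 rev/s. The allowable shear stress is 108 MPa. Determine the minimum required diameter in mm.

33.2 mm

ω = 2π·56.1 = 352.5 rad/s, so T = P/ω = 274×10³ / 352.5 = 777.3 N·m.
For a solid shaft τ_max = 16T/(πd³), so d = (16T/(π τ_allow))^(1/3) = (16·777.3/(π·1.08×10^8))^(1/3) = 0.03322 m.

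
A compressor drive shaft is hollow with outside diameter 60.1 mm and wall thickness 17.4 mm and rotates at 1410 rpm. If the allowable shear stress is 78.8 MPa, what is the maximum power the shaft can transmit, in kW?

480 kW

J = π(d_o⁴ − d_i⁴)/32 = π(0.0601⁴ − 0.0253⁴)/32 = 1.241×10^-6 m⁴.
T_max = τ_allow·J/r = 7.88×10^7 × 1.241×10^-6 / 0.0301 = 3253 N·m.
ω = 2π·1410/60 = 147.7 rad/s, so P_max = T_max·ω = 4.804×10^5 W.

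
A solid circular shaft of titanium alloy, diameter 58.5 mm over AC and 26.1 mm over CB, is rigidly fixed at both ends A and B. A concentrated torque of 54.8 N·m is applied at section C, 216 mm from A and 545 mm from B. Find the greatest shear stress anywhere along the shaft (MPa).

Compatibility: T_A·a/J_AC = T_B·b/J_CB with T_A + T_B = T₀.
J_AC = 1.15×10^-6 m⁴, J_CB = 4.56×10^-8 m⁴, so T_A = T₀·(J_AC/a)/((J_AC/a)+(J_CB/b)) = 53.95 N·m, T_B = 0.8472 N·m.
τ in each portion: τ_AC = 1.37×10^6 Pa, τ_CB = 2.43×10^5 Pa; maximum is in AC.
τ_max = T_AC·r/J = 53.95·0.0293/1.15×10^-6 = 1.373×10^6 Pa.

1.37 MPa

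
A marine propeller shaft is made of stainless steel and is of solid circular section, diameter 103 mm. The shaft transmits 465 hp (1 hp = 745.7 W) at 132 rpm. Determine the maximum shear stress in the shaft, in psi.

ω = 2π·132/60 = 13.82 rad/s, so T = P/ω = 465×745.7 / 13.82 = 25090 N·m.
J = πd⁴/32 = π(0.103)⁴/32 = 1.105×10^-5 m⁴.
τ_max = T·r/J = 25090 × 0.0515 / 1.105×10^-5 = 1.169×10^8 Pa.

17000 psi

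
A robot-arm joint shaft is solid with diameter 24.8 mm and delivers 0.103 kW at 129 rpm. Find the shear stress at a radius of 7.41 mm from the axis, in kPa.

1520 kPa

ω = 2π·129/60 = 13.51 rad/s, so T = P/ω = 0.103×10³ / 13.51 = 7.625 N·m.
J = πd⁴/32 = π(0.0248)⁴/32 = 3.714×10^-8 m⁴.
Shear stress varies linearly with radius: τ = T·r/J = 7.625 × 0.00741 / 3.714×10^-8 = 1.521×10^6 Pa.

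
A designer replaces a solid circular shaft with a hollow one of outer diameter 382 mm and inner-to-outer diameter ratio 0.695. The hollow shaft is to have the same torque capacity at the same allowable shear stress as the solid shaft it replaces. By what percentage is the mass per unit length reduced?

Equal τ_max and T ⇒ the solid shaft needs d_s³ = d_o³(1−k⁴), so d_s = 382·(1−0.695⁴)^(1/3) = 349.6 mm.
Area ratio A_h/A_s = d_o²(1−k²)/d_s² = (1−k²)/(1−k⁴)^(2/3) = 0.6172.
Mass saving = 1 − 0.6172 = 38.3 %.

38.3 %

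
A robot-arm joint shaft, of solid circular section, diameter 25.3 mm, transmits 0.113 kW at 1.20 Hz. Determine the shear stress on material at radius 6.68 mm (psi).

ω = 2π·1.20 = 7.540 rad/s, so T = P/ω = 0.113×10³ / 7.540 = 14.99 N·m.
J = πd⁴/32 = π(0.0253)⁴/32 = 4.022×10^-8 m⁴.
Shear stress varies linearly with radius: τ = T·r/J = 14.99 × 0.00668 / 4.022×10^-8 = 2.489×10^6 Pa.

361 psi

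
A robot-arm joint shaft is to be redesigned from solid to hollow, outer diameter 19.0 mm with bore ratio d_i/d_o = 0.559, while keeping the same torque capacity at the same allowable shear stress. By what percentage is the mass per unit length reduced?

Equal τ_max and T ⇒ the solid shaft needs d_s³ = d_o³(1−k⁴), so d_s = 19.0·(1−0.559⁴)^(1/3) = 18.36 mm.
Area ratio A_h/A_s = d_o²(1−k²)/d_s² = (1−k²)/(1−k⁴)^(2/3) = 0.7363.
Mass saving = 1 − 0.7363 = 26.4 %.

26.4 %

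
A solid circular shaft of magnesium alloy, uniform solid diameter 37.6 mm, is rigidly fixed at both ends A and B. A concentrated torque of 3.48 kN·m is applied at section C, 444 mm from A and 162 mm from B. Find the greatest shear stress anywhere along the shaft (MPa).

With uniform GJ and both ends fixed, compatibility θ_AC = θ_CB gives T_A·a = T_B·b, together with T_A + T_B = T₀.
T_A = T₀·b/(a+b) = 3480·162/606.0 = 930.3 N·m; T_B = 2550 N·m.
τ in each portion: τ_AC = 8.91×10^7 Pa, τ_CB = 2.44×10^8 Pa; maximum is in CB.
τ_max = T_CB·r/J = 2550·0.0188/1.96×10^-7 = 2.443×10^8 Pa.

244 MPa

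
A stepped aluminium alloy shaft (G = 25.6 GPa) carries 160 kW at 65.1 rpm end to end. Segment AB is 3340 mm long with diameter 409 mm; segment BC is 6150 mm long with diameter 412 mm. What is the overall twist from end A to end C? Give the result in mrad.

3.11 mrad

ω = 2π·65.1/60 = 6.817 rad/s, so T = P/ω = 160×10³ / 6.817 = 23470 N·m.
J_AB = π(0.409)⁴/32 = 2.75×10^-3 m⁴; J_BC = π(0.412)⁴/32 = 2.83×10^-3 m⁴.
θ = (T/G)·Σ L_i/J_i = (23470/25.6×10⁹)·(3.34/2.75×10^-3 + 6.15/2.83×10^-3) = 3.108×10^-3 rad.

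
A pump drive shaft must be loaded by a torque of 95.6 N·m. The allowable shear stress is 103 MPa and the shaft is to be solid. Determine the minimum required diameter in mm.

For a solid shaft τ_max = 16T/(πd³), so d = (16T/(π τ_allow))^(1/3) = (16·95.60/(π·1.03×10^8))^(1/3) = 0.01678 m.

16.8 mm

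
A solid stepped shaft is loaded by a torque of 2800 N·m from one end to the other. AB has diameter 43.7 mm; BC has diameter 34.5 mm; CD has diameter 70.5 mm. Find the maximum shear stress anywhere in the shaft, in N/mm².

Under the same torque, τ_max = 16T/(πd³) is largest where d is smallest — segment BC (d = 34.5 mm).
τ_max = 16·2800/(π·(0.0345)³) = 3.473×10^8 Pa.

347 N/mm²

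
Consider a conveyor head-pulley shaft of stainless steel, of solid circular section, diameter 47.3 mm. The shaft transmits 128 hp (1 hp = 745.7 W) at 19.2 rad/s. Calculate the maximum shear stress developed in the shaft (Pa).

ω = 19.2 rad/s, so T = P/ω = 128×745.7 / 19.20 = 4971 N·m.
J = πd⁴/32 = π(0.0473)⁴/32 = 4.914×10^-7 m⁴.
τ_max = T·r/J = 4971 × 0.0236 / 4.914×10^-7 = 2.393×10^8 Pa.

2.39e8 Pa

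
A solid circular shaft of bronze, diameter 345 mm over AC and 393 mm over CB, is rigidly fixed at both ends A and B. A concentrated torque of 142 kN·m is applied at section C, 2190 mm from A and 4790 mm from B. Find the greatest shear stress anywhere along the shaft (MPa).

9.95 MPa

Compatibility: T_A·a/J_AC = T_B·b/J_CB with T_A + T_B = T₀.
J_AC = 1.39×10^-3 m⁴, J_CB = 2.34×10^-3 m⁴, so T_A = T₀·(J_AC/a)/((J_AC/a)+(J_CB/b)) = 80230 N·m, T_B = 61770 N·m.
τ in each portion: τ_AC = 9.95×10^6 Pa, τ_CB = 5.18×10^6 Pa; maximum is in AC.
τ_max = T_AC·r/J = 80230·0.172/1.39×10^-3 = 9.951×10^6 Pa.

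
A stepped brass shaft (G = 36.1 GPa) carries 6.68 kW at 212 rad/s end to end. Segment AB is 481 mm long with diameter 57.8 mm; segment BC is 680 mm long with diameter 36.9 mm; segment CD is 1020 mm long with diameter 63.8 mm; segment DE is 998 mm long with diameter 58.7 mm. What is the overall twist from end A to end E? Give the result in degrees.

0.283°

ω = 212 rad/s, so T = P/ω = 6.68×10³ / 212.0 = 31.51 N·m.
J_AB = π(0.0578)⁴/32 = 1.10×10^-6 m⁴; J_BC = π(0.0369)⁴/32 = 1.82×10^-7 m⁴; J_CD = π(0.0638)⁴/32 = 1.63×10^-6 m⁴; J_DE = π(0.0587)⁴/32 = 1.17×10^-6 m⁴.
θ = (T/G)·Σ L_i/J_i = (31.51/36.1×10⁹)·(0.481/1.10×10^-6 + 0.680/1.82×10^-7 + 1.02/1.63×10^-6 + 0.998/1.17×10^-6) = 4.939×10^-3 rad.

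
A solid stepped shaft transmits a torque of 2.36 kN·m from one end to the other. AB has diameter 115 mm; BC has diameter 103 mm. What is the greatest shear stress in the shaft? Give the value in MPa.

11.0 MPa

Under the same torque, τ_max = 16T/(πd³) is largest where d is smallest — segment BC (d = 103 mm).
τ_max = 16·2360/(π·(0.103)³) = 1.100×10^7 Pa.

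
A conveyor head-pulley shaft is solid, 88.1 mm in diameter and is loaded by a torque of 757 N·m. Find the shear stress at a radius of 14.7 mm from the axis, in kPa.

1880 kPa

J = πd⁴/32 = π(0.0881)⁴/32 = 5.914×10^-6 m⁴.
Shear stress varies linearly with radius: τ = T·r/J = 757.0 × 0.0147 / 5.914×10^-6 = 1.882×10^6 Pa.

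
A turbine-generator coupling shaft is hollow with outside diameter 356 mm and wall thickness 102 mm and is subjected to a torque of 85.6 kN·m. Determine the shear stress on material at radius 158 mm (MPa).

J = π(d_o⁴ − d_i⁴)/32 = π(0.356⁴ − 0.152⁴)/32 = 1.524×10^-3 m⁴.
Shear stress varies linearly with radius: τ = T·r/J = 85600 × 0.158 / 1.524×10^-3 = 8.872×10^6 Pa.

8.87 MPa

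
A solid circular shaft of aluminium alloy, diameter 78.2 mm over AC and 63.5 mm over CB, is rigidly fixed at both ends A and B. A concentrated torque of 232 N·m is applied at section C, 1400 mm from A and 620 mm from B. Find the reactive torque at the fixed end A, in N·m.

Compatibility: T_A·a/J_AC = T_B·b/J_CB with T_A + T_B = T₀.
J_AC = 3.67×10^-6 m⁴, J_CB = 1.60×10^-6 m⁴, so T_A = T₀·(J_AC/a)/((J_AC/a)+(J_CB/b)) = 117.1 N·m, T_B = 114.9 N·m.

117 N·m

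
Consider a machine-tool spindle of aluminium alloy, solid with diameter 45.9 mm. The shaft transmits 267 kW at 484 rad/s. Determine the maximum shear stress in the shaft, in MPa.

29.1 MPa

ω = 484 rad/s, so T = P/ω = 267×10³ / 484.0 = 551.7 N·m.
J = πd⁴/32 = π(0.0459)⁴/32 = 4.358×10^-7 m⁴.
τ_max = T·r/J = 551.7 × 0.0229 / 4.358×10^-7 = 2.905×10^7 Pa.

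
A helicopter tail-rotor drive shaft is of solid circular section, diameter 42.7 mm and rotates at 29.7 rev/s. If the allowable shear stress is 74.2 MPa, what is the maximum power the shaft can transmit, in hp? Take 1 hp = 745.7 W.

J = πd⁴/32 = π(0.0427)⁴/32 = 3.264×10^-7 m⁴.
T_max = τ_allow·J/r = 7.42×10^7 × 3.264×10^-7 / 0.0214 = 1134 N·m.
ω = 2π·29.7 = 186.6 rad/s, so P_max = T_max·ω = 2.117×10^5 W.

284 hp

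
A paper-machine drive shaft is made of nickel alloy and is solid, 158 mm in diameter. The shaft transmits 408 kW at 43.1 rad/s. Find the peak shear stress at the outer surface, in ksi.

ω = 43.1 rad/s, so T = P/ω = 408×10³ / 43.10 = 9466 N·m.
J = πd⁴/32 = π(0.158)⁴/32 = 6.118×10^-5 m⁴.
τ_max = T·r/J = 9466 × 0.0790 / 6.118×10^-5 = 1.222×10^7 Pa.

1.77 ksi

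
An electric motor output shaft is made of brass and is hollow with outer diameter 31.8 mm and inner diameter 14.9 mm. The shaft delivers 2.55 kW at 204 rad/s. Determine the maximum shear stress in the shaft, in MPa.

ω = 204 rad/s, so T = P/ω = 2.55×10³ / 204.0 = 12.50 N·m.
J = π(d_o⁴ − d_i⁴)/32 = π(0.0318⁴ − 0.0149⁴)/32 = 9.556×10^-8 m⁴.
τ_max = T·r/J = 12.50 × 0.0159 / 9.556×10^-8 = 2.080×10^6 Pa.

2.08 MPa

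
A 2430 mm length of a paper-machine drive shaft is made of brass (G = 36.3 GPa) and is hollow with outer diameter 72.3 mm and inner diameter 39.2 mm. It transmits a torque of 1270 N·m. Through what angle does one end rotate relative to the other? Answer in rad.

0.0347 rad

J = π(d_o⁴ − d_i⁴)/32 = π(0.0723⁴ − 0.0392⁴)/32 = 2.451×10^-6 m⁴.
θ = T·L/(G·J) = 1270 × 2.43 / (36.3×10⁹ × 2.451×10^-6) = 0.03469 rad.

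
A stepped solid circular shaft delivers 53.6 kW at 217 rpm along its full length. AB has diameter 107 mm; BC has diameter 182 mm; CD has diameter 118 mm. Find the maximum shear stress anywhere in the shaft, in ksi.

ω = 2π·217/60 = 22.72 rad/s, so T = P/ω = 53.6×10³ / 22.72 = 2359 N·m.
Under the same torque, τ_max = 16T/(πd³) is largest where d is smallest — segment AB (d = 107 mm).
τ_max = 16·2359/(π·(0.107)³) = 9.806×10^6 Pa.

1.42 ksi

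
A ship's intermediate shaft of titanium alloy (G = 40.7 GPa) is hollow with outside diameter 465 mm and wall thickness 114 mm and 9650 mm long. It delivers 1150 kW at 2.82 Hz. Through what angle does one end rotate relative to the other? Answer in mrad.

ω = 2π·2.82 = 17.72 rad/s, so T = P/ω = 1150×10³ / 17.72 = 64900 N·m.
J = π(d_o⁴ − d_i⁴)/32 = π(0.465⁴ − 0.237⁴)/32 = 4.280×10^-3 m⁴.
θ = T·L/(G·J) = 64900 × 9.65 / (40.7×10⁹ × 4.280×10^-3) = 3.595×10^-3 rad.

3.60 mrad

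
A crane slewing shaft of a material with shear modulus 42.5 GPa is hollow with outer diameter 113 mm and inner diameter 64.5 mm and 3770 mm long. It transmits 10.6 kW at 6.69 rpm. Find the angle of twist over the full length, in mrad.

93.8 mrad

ω = 2π·6.69/60 = 0.7006 rad/s, so T = P/ω = 10.6×10³ / 0.7006 = 15130 N·m.
J = π(d_o⁴ − d_i⁴)/32 = π(0.113⁴ − 0.0645⁴)/32 = 1.431×10^-5 m⁴.
θ = T·L/(G·J) = 15130 × 3.77 / (42.5×10⁹ × 1.431×10^-5) = 0.09380 rad.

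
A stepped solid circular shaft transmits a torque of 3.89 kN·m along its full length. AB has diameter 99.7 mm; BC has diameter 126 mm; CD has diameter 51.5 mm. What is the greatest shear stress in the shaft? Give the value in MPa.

Under the same torque, τ_max = 16T/(πd³) is largest where d is smallest — segment CD (d = 51.5 mm).
τ_max = 16·3890/(π·(0.0515)³) = 1.450×10^8 Pa.

145 MPa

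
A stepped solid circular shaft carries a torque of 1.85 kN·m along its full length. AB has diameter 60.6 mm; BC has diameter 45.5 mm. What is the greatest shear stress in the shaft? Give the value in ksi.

14.5 ksi

Under the same torque, τ_max = 16T/(πd³) is largest where d is smallest — segment BC (d = 45.5 mm).
τ_max = 16·1850/(π·(0.0455)³) = 1.000×10^8 Pa.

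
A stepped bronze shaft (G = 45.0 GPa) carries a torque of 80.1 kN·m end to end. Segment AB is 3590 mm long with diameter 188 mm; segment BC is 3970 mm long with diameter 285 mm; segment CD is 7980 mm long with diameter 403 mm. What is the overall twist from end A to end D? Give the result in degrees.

J_AB = π(0.188)⁴/32 = 1.23×10^-4 m⁴; J_BC = π(0.285)⁴/32 = 6.48×10^-4 m⁴; J_CD = π(0.403)⁴/32 = 2.59×10^-3 m⁴.
θ = (T/G)·Σ L_i/J_i = (80100/45.0×10⁹)·(3.59/1.23×10^-4 + 3.97/6.48×10^-4 + 7.98/2.59×10^-3) = 0.06850 rad.

3.92°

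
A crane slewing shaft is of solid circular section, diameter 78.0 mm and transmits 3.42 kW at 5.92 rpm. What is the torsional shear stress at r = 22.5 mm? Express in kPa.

34200 kPa

ω = 2π·5.92/60 = 0.6199 rad/s, so T = P/ω = 3.42×10³ / 0.6199 = 5517 N·m.
J = πd⁴/32 = π(0.0780)⁴/32 = 3.634×10^-6 m⁴.
Shear stress varies linearly with radius: τ = T·r/J = 5517 × 0.0225 / 3.634×10^-6 = 3.416×10^7 Pa.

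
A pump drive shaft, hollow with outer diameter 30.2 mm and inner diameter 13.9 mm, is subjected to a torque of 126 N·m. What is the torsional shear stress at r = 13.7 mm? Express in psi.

3210 psi

J = π(d_o⁴ − d_i⁴)/32 = π(0.0302⁴ − 0.0139⁴)/32 = 7.800×10^-8 m⁴.
Shear stress varies linearly with radius: τ = T·r/J = 126.0 × 0.0137 / 7.800×10^-8 = 2.213×10^7 Pa.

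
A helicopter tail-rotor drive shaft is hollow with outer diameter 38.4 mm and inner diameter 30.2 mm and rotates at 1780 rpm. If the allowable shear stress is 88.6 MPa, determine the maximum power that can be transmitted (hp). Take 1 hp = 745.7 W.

152 hp

J = π(d_o⁴ − d_i⁴)/32 = π(0.0384⁴ − 0.0302⁴)/32 = 1.318×10^-7 m⁴.
T_max = τ_allow·J/r = 8.86×10^7 × 1.318×10^-7 / 0.0192 = 608.2 N·m.
ω = 2π·1780/60 = 186.4 rad/s, so P_max = T_max·ω = 1.134×10^5 W.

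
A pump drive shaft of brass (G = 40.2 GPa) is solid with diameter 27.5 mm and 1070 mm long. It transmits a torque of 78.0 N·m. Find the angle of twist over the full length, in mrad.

37.0 mrad

J = πd⁴/32 = π(0.0275)⁴/32 = 5.615×10^-8 m⁴.
θ = T·L/(G·J) = 78.00 × 1.07 / (40.2×10⁹ × 5.615×10^-8) = 0.03698 rad.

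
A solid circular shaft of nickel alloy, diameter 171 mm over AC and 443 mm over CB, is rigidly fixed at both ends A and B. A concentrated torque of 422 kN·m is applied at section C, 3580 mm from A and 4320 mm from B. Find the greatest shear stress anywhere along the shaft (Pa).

2.41e7 Pa

Compatibility: T_A·a/J_AC = T_B·b/J_CB with T_A + T_B = T₀.
J_AC = 8.39×10^-5 m⁴, J_CB = 3.78×10^-3 m⁴, so T_A = T₀·(J_AC/a)/((J_AC/a)+(J_CB/b)) = 11010 N·m, T_B = 411000 N·m.
τ in each portion: τ_AC = 1.12×10^7 Pa, τ_CB = 2.41×10^7 Pa; maximum is in CB.
τ_max = T_CB·r/J = 411000·0.222/3.78×10^-3 = 2.408×10^7 Pa.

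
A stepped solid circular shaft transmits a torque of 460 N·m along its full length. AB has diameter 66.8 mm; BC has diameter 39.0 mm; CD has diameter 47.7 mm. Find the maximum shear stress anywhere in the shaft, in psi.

5730 psi

Under the same torque, τ_max = 16T/(πd³) is largest where d is smallest — segment BC (d = 39.0 mm).
τ_max = 16·460.0/(π·(0.0390)³) = 3.949×10^7 Pa.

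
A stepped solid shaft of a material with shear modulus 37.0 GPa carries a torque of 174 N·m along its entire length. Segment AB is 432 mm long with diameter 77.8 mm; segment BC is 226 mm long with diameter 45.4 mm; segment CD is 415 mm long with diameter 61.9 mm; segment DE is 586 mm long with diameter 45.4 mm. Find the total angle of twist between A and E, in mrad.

11.1 mrad

J_AB = π(0.0778)⁴/32 = 3.60×10^-6 m⁴; J_BC = π(0.0454)⁴/32 = 4.17×10^-7 m⁴; J_CD = π(0.0619)⁴/32 = 1.44×10^-6 m⁴; J_DE = π(0.0454)⁴/32 = 4.17×10^-7 m⁴.
θ = (T/G)·Σ L_i/J_i = (174.0/37.0×10⁹)·(0.432/3.60×10^-6 + 0.226/4.17×10^-7 + 0.415/1.44×10^-6 + 0.586/4.17×10^-7) = 0.01107 rad.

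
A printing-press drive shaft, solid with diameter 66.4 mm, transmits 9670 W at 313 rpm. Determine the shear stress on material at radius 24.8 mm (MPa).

ω = 2π·313/60 = 32.78 rad/s, so T = P/ω = 9670 / 32.78 = 295.0 N·m.
J = πd⁴/32 = π(0.0664)⁴/32 = 1.908×10^-6 m⁴.
Shear stress varies linearly with radius: τ = T·r/J = 295.0 × 0.0248 / 1.908×10^-6 = 3.834×10^6 Pa.

3.83 MPa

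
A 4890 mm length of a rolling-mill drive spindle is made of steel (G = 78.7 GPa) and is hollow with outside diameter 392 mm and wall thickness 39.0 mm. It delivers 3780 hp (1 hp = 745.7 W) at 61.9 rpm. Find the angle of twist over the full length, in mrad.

ω = 2π·61.9/60 = 6.482 rad/s, so T = P/ω = 3780×745.7 / 6.482 = 434800 N·m.
J = π(d_o⁴ − d_i⁴)/32 = π(0.392⁴ − 0.314⁴)/32 = 1.364×10^-3 m⁴.
θ = T·L/(G·J) = 434800 × 4.89 / (78.7×10⁹ × 1.364×10^-3) = 0.01981 rad.

19.8 mrad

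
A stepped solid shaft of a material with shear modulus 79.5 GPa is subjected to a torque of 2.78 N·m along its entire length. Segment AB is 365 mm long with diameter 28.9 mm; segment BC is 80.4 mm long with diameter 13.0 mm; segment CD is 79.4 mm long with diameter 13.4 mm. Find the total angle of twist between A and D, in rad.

0.00207 rad

J_AB = π(0.0289)⁴/32 = 6.85×10^-8 m⁴; J_BC = π(0.0130)⁴/32 = 2.80×10^-9 m⁴; J_CD = π(0.0134)⁴/32 = 3.17×10^-9 m⁴.
θ = (T/G)·Σ L_i/J_i = (2.780/79.5×10⁹)·(0.365/6.85×10^-8 + 0.0804/2.80×10^-9 + 0.0794/3.17×10^-9) = 2.066×10^-3 rad.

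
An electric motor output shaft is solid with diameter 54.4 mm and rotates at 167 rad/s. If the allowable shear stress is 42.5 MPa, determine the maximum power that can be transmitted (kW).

J = πd⁴/32 = π(0.0544)⁴/32 = 8.598×10^-7 m⁴.
T_max = τ_allow·J/r = 4.25×10^7 × 8.598×10^-7 / 0.0272 = 1343 N·m.
ω = 167 rad/s, so P_max = T_max·ω = 2.244×10^5 W.

224 kW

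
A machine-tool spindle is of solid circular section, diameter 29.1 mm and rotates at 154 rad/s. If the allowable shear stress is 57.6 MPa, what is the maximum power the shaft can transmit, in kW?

42.9 kW

J = πd⁴/32 = π(0.0291)⁴/32 = 7.040×10^-8 m⁴.
T_max = τ_allow·J/r = 5.76×10^7 × 7.040×10^-8 / 0.0146 = 278.7 N·m.
ω = 154 rad/s, so P_max = T_max·ω = 4.292×10^4 W.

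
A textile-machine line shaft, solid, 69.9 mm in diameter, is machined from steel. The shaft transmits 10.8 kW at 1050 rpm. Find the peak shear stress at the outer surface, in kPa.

1460 kPa

ω = 2π·1050/60 = 110.0 rad/s, so T = P/ω = 10.8×10³ / 110.0 = 98.22 N·m.
J = πd⁴/32 = π(0.0699)⁴/32 = 2.344×10^-6 m⁴.
τ_max = T·r/J = 98.22 × 0.0350 / 2.344×10^-6 = 1.465×10^6 Pa.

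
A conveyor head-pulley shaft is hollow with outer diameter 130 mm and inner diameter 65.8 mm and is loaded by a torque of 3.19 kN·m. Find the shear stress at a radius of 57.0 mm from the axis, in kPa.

6940 kPa

J = π(d_o⁴ − d_i⁴)/32 = π(0.130⁴ − 0.0658⁴)/32 = 2.620×10^-5 m⁴.
Shear stress varies linearly with radius: τ = T·r/J = 3190 × 0.0570 / 2.620×10^-5 = 6.940×10^6 Pa.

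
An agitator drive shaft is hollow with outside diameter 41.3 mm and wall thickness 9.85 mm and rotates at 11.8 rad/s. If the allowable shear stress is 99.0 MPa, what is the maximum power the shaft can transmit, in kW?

14.9 kW

J = π(d_o⁴ − d_i⁴)/32 = π(0.0413⁴ − 0.0216⁴)/32 = 2.643×10^-7 m⁴.
T_max = τ_allow·J/r = 9.90×10^7 × 2.643×10^-7 / 0.0206 = 1267 N·m.
ω = 11.8 rad/s, so P_max = T_max·ω = 1.495×10^4 W.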